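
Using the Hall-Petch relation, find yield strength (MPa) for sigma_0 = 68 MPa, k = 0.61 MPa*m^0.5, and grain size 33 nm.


d = 33 nm = 3.3e-08 m
sqrt(d) = 0.000181659
Hall-Petch contribution = k / sqrt(d) = 0.61 / 0.000181659 = 3357.9 MPa
sigma = sigma_0 + k/sqrt(d) = 68 + 3357.9 = 3425.9 MPa

3425.9


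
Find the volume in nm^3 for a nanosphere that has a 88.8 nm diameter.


Radius r = 88.8/2 = 44.4 nm
Volume V = (4/3) * pi * r^3
V = (4/3) * pi * (44.4)^3
V = 366638.04 nm^3

366638.04


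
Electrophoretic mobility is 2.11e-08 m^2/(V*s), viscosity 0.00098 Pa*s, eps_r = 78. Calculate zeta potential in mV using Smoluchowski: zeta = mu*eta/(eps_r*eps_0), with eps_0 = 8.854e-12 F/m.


Smoluchowski equation: zeta = mu * eta / (eps_r * eps_0)
zeta = 2.11e-08 * 0.00098 / (78 * 8.854e-12)
zeta = 0.029942 V = 29.94 mV

29.94


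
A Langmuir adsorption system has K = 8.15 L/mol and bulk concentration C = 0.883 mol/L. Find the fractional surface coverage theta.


Langmuir isotherm: theta = K*C / (1 + K*C)
K*C = 8.15 * 0.883 = 7.19645
theta = 7.19645 / (1 + 7.19645) = 7.19645 / 8.19645
theta = 0.878

0.878


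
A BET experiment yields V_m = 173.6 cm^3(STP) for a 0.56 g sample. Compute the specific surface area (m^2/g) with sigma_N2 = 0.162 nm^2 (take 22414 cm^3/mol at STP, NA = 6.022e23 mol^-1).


Number of moles in monolayer = V_m / 22414 = 173.6 / 22414 = 0.00774516
Number of molecules = moles * NA = 0.00774516 * 6.022e23
SA = molecules * sigma / mass
SA = (173.6 / 22414) * 6.022e23 * 0.162e-18 / 0.56
SA = 1349.3 m^2/g

1349.3


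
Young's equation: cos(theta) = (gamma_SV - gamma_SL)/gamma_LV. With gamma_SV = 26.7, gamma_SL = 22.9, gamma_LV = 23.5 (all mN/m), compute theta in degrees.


cos(theta) = (gamma_SV - gamma_SL) / gamma_LV
cos(theta) = (26.7 - 22.9) / 23.5
cos(theta) = 0.161702
theta = arccos(0.161702) = 80.69 degrees

80.69


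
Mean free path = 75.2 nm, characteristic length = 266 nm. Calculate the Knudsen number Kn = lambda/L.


Knudsen number Kn = lambda / L
Kn = 75.2 / 266
Kn = 0.2827

0.2827


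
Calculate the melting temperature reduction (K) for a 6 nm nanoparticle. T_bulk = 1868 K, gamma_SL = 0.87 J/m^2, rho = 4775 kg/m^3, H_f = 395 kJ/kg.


Radius R = 6/2 = 3 nm = 3e-09 m
Convert H_f = 395 kJ/kg = 395000 J/kg
dT = 2 * gamma_SL * T_bulk / (rho * H_f * R)
dT = 2 * 0.87 * 1868 / (4775 * 395000 * 3e-09)
dT = 574.4 K

574.4


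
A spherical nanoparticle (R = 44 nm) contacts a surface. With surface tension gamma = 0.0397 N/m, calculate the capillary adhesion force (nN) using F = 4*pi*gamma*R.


Convert radius: R = 44 nm = 4.4e-08 m
F = 4 * pi * gamma * R
F = 4 * pi * 0.0397 * 4.4e-08
F = 2.19509e-08 N = 21.9509 nN

21.9509


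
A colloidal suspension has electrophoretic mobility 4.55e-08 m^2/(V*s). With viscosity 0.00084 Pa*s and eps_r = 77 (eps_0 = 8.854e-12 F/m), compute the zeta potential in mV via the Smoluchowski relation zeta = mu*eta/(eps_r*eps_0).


Smoluchowski equation: zeta = mu * eta / (eps_r * eps_0)
zeta = 4.55e-08 * 0.00084 / (77 * 8.854e-12)
zeta = 0.056061 V = 56.06 mV

56.06


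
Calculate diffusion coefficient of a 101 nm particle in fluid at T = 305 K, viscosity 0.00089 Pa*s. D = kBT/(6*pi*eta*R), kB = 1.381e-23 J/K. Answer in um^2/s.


Radius R = 101/2 = 50.5 nm = 5.05e-08 m
D = kB*T / (6*pi*eta*R)
D = 1.381e-23 * 305 / (6 * pi * 0.00089 * 5.05e-08)
D = 4.97177e-12 m^2/s = 4.972 um^2/s

4.972


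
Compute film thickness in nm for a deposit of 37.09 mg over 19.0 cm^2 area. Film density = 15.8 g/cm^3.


Convert: m = 37.09 mg = 3.7090e-05 kg, A = 19.0 cm^2 = 1.9000e-03 m^2, rho = 15.8 g/cm^3 = 15800 kg/m^3
t = m / (A * rho)
t = 3.7090e-05 / (1.9000e-03 * 15800)
t = 1.2355e-06 m = 1235.5 nm

1235.5


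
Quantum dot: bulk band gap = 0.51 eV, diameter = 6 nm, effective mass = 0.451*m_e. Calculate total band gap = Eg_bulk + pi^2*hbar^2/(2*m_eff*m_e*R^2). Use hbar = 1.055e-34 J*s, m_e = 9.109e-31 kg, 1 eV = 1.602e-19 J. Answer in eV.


Radius R = 6/2 nm = 3e-09 m
Confinement energy dE = pi^2 * hbar^2 / (2 * m_eff * m_e * R^2)
dE = pi^2 * (1.055e-34)^2 / (2 * 0.451 * 9.109e-31 * (3e-09)^2) J, divided by 1.602e-19 J/eV
dE = 0.0927 eV
Total band gap = E_g(bulk) + dE = 0.51 + 0.0927 = 0.6027 eV

0.6027


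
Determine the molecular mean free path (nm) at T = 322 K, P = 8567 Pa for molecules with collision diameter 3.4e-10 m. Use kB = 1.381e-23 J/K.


Mean free path: lambda = kB*T / (sqrt(2) * pi * d^2 * P)
lambda = 1.381e-23 * 322 / (sqrt(2) * pi * (3.4e-10)^2 * 8567)
lambda = 1.01064e-06 m
lambda = 1010.64 nm

1010.64


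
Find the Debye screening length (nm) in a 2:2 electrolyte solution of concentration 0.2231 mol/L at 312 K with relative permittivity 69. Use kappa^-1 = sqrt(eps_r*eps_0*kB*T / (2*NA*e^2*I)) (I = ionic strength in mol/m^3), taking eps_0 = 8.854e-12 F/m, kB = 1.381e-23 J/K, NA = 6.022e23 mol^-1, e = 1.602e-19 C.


Ionic strength I = 0.2231 * 2^2 * 1000 = 892.4 mol/m^3
kappa^-1 = sqrt(69 * 8.854e-12 * 1.381e-23 * 312 / (2 * 6.022e23 * (1.602e-19)^2 * 892.4))
kappa^-1 = 0.309 nm

0.309


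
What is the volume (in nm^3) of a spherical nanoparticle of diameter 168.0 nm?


Radius r = 168.0/2 = 84 nm
Volume V = (4/3) * pi * r^3
V = (4/3) * pi * (84)^3
V = 2482712.71 nm^3

2482712.71


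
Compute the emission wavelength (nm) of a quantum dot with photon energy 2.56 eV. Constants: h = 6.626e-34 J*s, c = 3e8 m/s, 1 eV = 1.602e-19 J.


Convert energy: E = 2.56 eV = 2.56 * 1.602e-19 = 4.10112e-19 J
lambda = h*c / E = 6.626e-34 * 3e8 / 4.10112e-19
lambda = 4.84697e-07 m = 484.7 nm

484.7


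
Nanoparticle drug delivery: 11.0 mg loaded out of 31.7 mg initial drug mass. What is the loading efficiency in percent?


Drug loading efficiency = (drug loaded / drug initial) * 100
DLE = 11.0 / 31.7 * 100
DLE = 0.347 * 100
DLE = 34.7%

34.7


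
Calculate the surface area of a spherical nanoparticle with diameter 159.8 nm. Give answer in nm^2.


Radius r = 159.8/2 = 79.9 nm
Surface area SA = 4 * pi * r^2
SA = 4 * pi * (79.9)^2
SA = 80223.84 nm^2

80223.84


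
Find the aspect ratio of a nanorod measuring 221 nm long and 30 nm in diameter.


Aspect ratio AR = length / diameter
AR = 221 / 30
AR = 7.37

7.37


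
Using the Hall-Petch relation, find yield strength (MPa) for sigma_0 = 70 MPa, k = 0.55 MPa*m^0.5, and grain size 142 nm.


d = 142 nm = 1.42e-07 m
sqrt(d) = 0.0003768289
Hall-Petch contribution = k / sqrt(d) = 0.55 / 0.0003768289 = 1459.5 MPa
sigma = sigma_0 + k/sqrt(d) = 70 + 1459.5 = 1529.5 MPa

1529.5


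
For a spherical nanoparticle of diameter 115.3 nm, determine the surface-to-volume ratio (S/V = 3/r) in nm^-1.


Radius r = 115.3/2 = 57.65 nm
S/V = 3 / r = 3 / 57.65
S/V = 0.052 nm^-1

0.052


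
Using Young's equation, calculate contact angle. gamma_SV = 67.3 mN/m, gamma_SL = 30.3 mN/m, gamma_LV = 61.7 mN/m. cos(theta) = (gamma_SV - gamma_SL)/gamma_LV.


cos(theta) = (gamma_SV - gamma_SL) / gamma_LV
cos(theta) = (67.3 - 30.3) / 61.7
cos(theta) = 0.599676
theta = arccos(0.599676) = 53.15 degrees

53.15


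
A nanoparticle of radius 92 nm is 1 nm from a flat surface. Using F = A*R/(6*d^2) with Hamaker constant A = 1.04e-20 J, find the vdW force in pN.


Convert to SI: R = 92 nm = 9.2e-08 m, d = 1 nm = 1e-09 m
F = A * R / (6 * d^2)
F = 1.04e-20 * 9.2e-08 / (6 * (1e-09)^2)
F = 1.59467e-10 N = 159.467 pN

159.467


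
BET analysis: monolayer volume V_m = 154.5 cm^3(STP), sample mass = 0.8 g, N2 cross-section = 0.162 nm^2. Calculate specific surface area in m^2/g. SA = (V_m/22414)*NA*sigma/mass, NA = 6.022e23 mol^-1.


Number of moles in monolayer = V_m / 22414 = 154.5 / 22414 = 0.00689301
Number of molecules = moles * NA = 0.00689301 * 6.022e23
SA = molecules * sigma / mass
SA = (154.5 / 22414) * 6.022e23 * 0.162e-18 / 0.8
SA = 840.6 m^2/g

840.6


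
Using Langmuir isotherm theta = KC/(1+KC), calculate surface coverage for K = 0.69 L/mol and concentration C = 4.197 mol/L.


Langmuir isotherm: theta = K*C / (1 + K*C)
K*C = 0.69 * 4.197 = 2.89593
theta = 2.89593 / (1 + 2.89593) = 2.89593 / 3.89593
theta = 0.7433

0.7433


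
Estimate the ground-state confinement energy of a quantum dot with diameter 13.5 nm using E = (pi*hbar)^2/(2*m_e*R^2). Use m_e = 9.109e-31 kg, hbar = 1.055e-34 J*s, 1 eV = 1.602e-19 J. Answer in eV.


Radius R = 13.5/2 = 6.75 nm = 6.75e-09 m
E = (pi * 1.055e-34)^2 / (2 * 9.109e-31 * (6.75e-09)^2)
E(J) = 1.32342e-21
E = E(J) / 1.602e-19 = 0.0083 eV

0.0083


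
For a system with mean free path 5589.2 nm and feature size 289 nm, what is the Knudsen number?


Knudsen number Kn = lambda / L
Kn = 5589.2 / 289
Kn = 19.3398

19.3398


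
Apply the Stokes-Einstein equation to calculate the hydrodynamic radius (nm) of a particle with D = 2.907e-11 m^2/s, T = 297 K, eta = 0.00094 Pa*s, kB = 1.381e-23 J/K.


Stokes-Einstein: R = kB*T / (6*pi*eta*D)
R = 1.381e-23 * 297 / (6 * pi * 0.00094 * 2.907e-11)
R = 7.96299e-09 m = 7.96 nm

7.96


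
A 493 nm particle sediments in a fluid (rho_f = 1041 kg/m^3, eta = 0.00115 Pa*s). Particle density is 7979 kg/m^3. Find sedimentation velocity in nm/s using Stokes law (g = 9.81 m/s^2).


Radius R = 493/2 nm = 2.465e-07 m
Density difference = 7979 - 1041 = 6938 kg/m^3
v = 2 * R^2 * (rho_p - rho_f) * g / (9 * eta)
v = 2 * (2.465e-07)^2 * 6938 * 9.81 / (9 * 0.00115)
v = 7.99147e-07 m/s = 799.1472 nm/s

799.1472


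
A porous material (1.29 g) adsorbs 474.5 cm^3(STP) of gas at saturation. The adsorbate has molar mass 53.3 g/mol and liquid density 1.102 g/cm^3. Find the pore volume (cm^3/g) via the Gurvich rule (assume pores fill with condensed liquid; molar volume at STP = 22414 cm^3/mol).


Moles adsorbed n = V_ads / 22414 = 474.5 / 22414 = 2.116980e-02 mol
Liquid volume V_liq = n * M / rho_liq = 2.116980e-02 * 53.3 / 1.102 = 1.02391 cm^3
Specific pore volume V_pore = V_liq / m_sample = 1.02391 / 1.29
V_pore = 0.7937 cm^3/g

0.7937


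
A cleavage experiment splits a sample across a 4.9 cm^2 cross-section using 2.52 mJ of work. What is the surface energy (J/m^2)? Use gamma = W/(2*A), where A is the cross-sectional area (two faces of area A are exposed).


Convert: A = 4.9 cm^2 = 0.00049 m^2, W = 2.52 mJ = 0.00252 J
Cleaving exposes two faces of area A, so total new surface = 2*A and gamma = W / (2*A)
gamma = 0.00252 / (2 * 0.00049)
gamma = 2.571 J/m^2

2.571


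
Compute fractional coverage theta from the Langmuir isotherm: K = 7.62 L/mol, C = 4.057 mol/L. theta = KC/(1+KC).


Langmuir isotherm: theta = K*C / (1 + K*C)
K*C = 7.62 * 4.057 = 30.91434
theta = 30.91434 / (1 + 30.91434) = 30.91434 / 31.91434
theta = 0.9687

0.9687


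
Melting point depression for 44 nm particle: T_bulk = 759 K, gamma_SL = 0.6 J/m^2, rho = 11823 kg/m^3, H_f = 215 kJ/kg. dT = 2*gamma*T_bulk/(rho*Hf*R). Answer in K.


Radius R = 44/2 = 22 nm = 2.2e-08 m
Convert H_f = 215 kJ/kg = 215000 J/kg
dT = 2 * gamma_SL * T_bulk / (rho * H_f * R)
dT = 2 * 0.6 * 759 / (11823 * 215000 * 2.2e-08)
dT = 16.3 K

16.3


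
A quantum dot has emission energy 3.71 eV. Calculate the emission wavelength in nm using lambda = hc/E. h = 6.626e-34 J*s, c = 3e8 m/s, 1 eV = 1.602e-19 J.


Convert energy: E = 3.71 eV = 3.71 * 1.602e-19 = 5.94342e-19 J
lambda = h*c / E = 6.626e-34 * 3e8 / 5.94342e-19
lambda = 3.34454e-07 m = 334.5 nm

334.5


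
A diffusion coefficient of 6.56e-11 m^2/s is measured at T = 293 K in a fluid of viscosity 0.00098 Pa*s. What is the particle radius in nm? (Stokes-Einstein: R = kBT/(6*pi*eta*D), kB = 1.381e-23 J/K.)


Stokes-Einstein: R = kB*T / (6*pi*eta*D)
R = 1.381e-23 * 293 / (6 * pi * 0.00098 * 6.56e-11)
R = 3.33911e-09 m = 3.34 nm

3.34


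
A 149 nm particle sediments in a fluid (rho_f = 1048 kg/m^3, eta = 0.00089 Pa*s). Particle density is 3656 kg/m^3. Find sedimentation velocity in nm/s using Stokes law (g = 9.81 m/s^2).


Radius R = 149/2 nm = 7.45e-08 m
Density difference = 3656 - 1048 = 2608 kg/m^3
v = 2 * R^2 * (rho_p - rho_f) * g / (9 * eta)
v = 2 * (7.45e-08)^2 * 2608 * 9.81 / (9 * 0.00089)
v = 3.54557e-08 m/s = 35.4557 nm/s

35.4557


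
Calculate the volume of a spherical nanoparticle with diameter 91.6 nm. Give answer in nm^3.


Radius r = 91.6/2 = 45.8 nm
Volume V = (4/3) * pi * r^3
V = (4/3) * pi * (45.8)^3
V = 402425.08 nm^3

402425.08


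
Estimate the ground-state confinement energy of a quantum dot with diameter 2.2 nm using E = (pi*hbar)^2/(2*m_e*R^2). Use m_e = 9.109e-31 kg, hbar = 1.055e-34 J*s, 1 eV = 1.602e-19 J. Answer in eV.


Radius R = 2.2/2 = 1.1 nm = 1.1e-09 m
E = (pi * 1.055e-34)^2 / (2 * 9.109e-31 * (1.1e-09)^2)
E(J) = 4.98332e-20
E = E(J) / 1.602e-19 = 0.3111 eV

0.3111


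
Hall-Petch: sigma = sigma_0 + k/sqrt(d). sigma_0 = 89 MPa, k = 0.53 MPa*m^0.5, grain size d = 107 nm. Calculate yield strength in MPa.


d = 107 nm = 1.07e-07 m
sqrt(d) = 0.0003271085
Hall-Petch contribution = k / sqrt(d) = 0.53 / 0.0003271085 = 1620.3 MPa
sigma = sigma_0 + k/sqrt(d) = 89 + 1620.3 = 1709.3 MPa

1709.3


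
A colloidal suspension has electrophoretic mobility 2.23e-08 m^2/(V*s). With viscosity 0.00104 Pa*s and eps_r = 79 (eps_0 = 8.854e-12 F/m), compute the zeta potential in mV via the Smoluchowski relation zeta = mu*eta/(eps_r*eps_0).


Smoluchowski equation: zeta = mu * eta / (eps_r * eps_0)
zeta = 2.23e-08 * 0.00104 / (79 * 8.854e-12)
zeta = 0.033157 V = 33.16 mV

33.16


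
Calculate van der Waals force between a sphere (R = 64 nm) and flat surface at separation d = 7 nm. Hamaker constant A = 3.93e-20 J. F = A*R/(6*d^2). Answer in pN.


Convert to SI: R = 64 nm = 6.4e-08 m, d = 7 nm = 7e-09 m
F = A * R / (6 * d^2)
F = 3.93e-20 * 6.4e-08 / (6 * (7e-09)^2)
F = 8.5551e-12 N = 8.555 pN

8.555


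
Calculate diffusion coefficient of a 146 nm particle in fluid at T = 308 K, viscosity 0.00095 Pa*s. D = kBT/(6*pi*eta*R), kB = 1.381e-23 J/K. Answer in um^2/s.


Radius R = 146/2 = 73 nm = 7.3e-08 m
D = kB*T / (6*pi*eta*R)
D = 1.381e-23 * 308 / (6 * pi * 0.00095 * 7.3e-08)
D = 3.25384e-12 m^2/s = 3.254 um^2/s

3.254


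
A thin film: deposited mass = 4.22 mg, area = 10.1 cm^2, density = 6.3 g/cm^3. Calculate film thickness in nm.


Convert: m = 4.22 mg = 4.2200e-06 kg, A = 10.1 cm^2 = 1.0100e-03 m^2, rho = 6.3 g/cm^3 = 6300 kg/m^3
t = m / (A * rho)
t = 4.2200e-06 / (1.0100e-03 * 6300)
t = 6.6321e-07 m = 663.2 nm

663.2


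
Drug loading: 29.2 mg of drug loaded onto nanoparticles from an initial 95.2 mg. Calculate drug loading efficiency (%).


Drug loading efficiency = (drug loaded / drug initial) * 100
DLE = 29.2 / 95.2 * 100
DLE = 0.3067 * 100
DLE = 30.67%

30.67


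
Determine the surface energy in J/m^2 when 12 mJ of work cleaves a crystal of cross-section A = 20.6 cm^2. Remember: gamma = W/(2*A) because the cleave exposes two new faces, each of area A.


Convert: A = 20.6 cm^2 = 0.00206 m^2, W = 12 mJ = 0.012 J
Cleaving exposes two faces of area A, so total new surface = 2*A and gamma = W / (2*A)
gamma = 0.012 / (2 * 0.00206)
gamma = 2.913 J/m^2

2.913


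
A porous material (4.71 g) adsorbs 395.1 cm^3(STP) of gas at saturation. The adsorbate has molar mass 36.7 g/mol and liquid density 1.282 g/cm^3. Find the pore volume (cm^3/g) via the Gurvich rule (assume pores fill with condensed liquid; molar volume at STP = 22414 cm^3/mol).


Moles adsorbed n = V_ads / 22414 = 395.1 / 22414 = 1.762738e-02 mol
Liquid volume V_liq = n * M / rho_liq = 1.762738e-02 * 36.7 / 1.282 = 0.50462 cm^3
Specific pore volume V_pore = V_liq / m_sample = 0.50462 / 4.71
V_pore = 0.1071 cm^3/g

0.1071


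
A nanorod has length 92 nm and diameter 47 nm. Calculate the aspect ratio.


Aspect ratio AR = length / diameter
AR = 92 / 47
AR = 1.96

1.96


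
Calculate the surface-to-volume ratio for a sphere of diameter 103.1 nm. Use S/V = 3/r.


Radius r = 103.1/2 = 51.55 nm
S/V = 3 / r = 3 / 51.55
S/V = 0.0582 nm^-1

0.0582


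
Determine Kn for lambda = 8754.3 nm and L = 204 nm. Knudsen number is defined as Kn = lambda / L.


Knudsen number Kn = lambda / L
Kn = 8754.3 / 204
Kn = 42.9132

42.9132


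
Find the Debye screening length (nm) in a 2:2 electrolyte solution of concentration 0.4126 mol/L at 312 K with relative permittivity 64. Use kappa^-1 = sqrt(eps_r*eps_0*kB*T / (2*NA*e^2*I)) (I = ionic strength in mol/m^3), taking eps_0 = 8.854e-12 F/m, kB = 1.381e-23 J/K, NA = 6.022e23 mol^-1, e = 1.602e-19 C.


Ionic strength I = 0.4126 * 2^2 * 1000 = 1650.4 mol/m^3
kappa^-1 = sqrt(64 * 8.854e-12 * 1.381e-23 * 312 / (2 * 6.022e23 * (1.602e-19)^2 * 1650.4))
kappa^-1 = 0.219 nm

0.219


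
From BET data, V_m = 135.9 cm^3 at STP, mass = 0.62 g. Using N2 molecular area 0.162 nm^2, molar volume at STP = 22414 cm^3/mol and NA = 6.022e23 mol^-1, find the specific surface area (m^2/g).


Number of moles in monolayer = V_m / 22414 = 135.9 / 22414 = 0.00606317
Number of molecules = moles * NA = 0.00606317 * 6.022e23
SA = molecules * sigma / mass
SA = (135.9 / 22414) * 6.022e23 * 0.162e-18 / 0.62
SA = 954.0 m^2/g

954.0


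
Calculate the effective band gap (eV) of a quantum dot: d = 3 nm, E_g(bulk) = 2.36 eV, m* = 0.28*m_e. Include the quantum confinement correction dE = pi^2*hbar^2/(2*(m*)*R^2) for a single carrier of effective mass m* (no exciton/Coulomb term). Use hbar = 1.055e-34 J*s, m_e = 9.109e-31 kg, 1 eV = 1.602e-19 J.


Radius R = 3/2 nm = 1.5e-09 m
Confinement energy dE = pi^2 * hbar^2 / (2 * m_eff * m_e * R^2)
dE = pi^2 * (1.055e-34)^2 / (2 * 0.28 * 9.109e-31 * (1.5e-09)^2) J, divided by 1.602e-19 J/eV
dE = 0.5974 eV
Total band gap = E_g(bulk) + dE = 2.36 + 0.5974 = 2.9574 eV

2.9574


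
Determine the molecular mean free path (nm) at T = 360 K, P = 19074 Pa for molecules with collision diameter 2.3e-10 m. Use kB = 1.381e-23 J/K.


Mean free path: lambda = kB*T / (sqrt(2) * pi * d^2 * P)
lambda = 1.381e-23 * 360 / (sqrt(2) * pi * (2.3e-10)^2 * 19074)
lambda = 1.10901e-06 m
lambda = 1109.01 nm

1109.01


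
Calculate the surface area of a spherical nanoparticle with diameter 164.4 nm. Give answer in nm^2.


Radius r = 164.4/2 = 82.2 nm
Surface area SA = 4 * pi * r^2
SA = 4 * pi * (82.2)^2
SA = 84908.96 nm^2

84908.96


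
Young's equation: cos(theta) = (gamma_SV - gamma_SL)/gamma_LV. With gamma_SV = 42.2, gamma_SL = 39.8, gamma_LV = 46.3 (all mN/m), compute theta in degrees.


cos(theta) = (gamma_SV - gamma_SL) / gamma_LV
cos(theta) = (42.2 - 39.8) / 46.3
cos(theta) = 0.051836
theta = arccos(0.051836) = 87.03 degrees

87.03


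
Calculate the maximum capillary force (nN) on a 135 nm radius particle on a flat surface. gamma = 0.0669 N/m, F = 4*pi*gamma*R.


Convert radius: R = 135 nm = 1.35e-07 m
F = 4 * pi * gamma * R
F = 4 * pi * 0.0669 * 1.35e-07
F = 1.13493e-07 N = 113.4932 nN

113.4932


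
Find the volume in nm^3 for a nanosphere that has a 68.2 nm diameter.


Radius r = 68.2/2 = 34.1 nm
Volume V = (4/3) * pi * r^3
V = (4/3) * pi * (34.1)^3
V = 166093.16 nm^3

166093.16


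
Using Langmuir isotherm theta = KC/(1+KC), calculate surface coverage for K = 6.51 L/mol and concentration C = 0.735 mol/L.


Langmuir isotherm: theta = K*C / (1 + K*C)
K*C = 6.51 * 0.735 = 4.78485
theta = 4.78485 / (1 + 4.78485) = 4.78485 / 5.78485
theta = 0.8271

0.8271


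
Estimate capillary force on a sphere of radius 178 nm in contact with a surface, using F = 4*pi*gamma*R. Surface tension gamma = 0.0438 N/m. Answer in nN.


Convert radius: R = 178 nm = 1.78e-07 m
F = 4 * pi * gamma * R
F = 4 * pi * 0.0438 * 1.78e-07
F = 9.79725e-08 N = 97.9725 nN

97.9725


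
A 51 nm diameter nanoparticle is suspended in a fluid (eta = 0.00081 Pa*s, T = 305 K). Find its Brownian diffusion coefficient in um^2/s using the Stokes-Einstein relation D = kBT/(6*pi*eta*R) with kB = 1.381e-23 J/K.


Radius R = 51/2 = 25.5 nm = 2.55e-08 m
D = kB*T / (6*pi*eta*R)
D = 1.381e-23 * 305 / (6 * pi * 0.00081 * 2.55e-08)
D = 1.08185e-11 m^2/s = 10.819 um^2/s

10.819


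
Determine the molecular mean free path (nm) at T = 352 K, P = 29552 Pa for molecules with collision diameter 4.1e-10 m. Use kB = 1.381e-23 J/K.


Mean free path: lambda = kB*T / (sqrt(2) * pi * d^2 * P)
lambda = 1.381e-23 * 352 / (sqrt(2) * pi * (4.1e-10)^2 * 29552)
lambda = 2.2025e-07 m
lambda = 220.25 nm

220.25


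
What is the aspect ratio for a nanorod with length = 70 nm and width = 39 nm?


Aspect ratio AR = length / diameter
AR = 70 / 39
AR = 1.79

1.79


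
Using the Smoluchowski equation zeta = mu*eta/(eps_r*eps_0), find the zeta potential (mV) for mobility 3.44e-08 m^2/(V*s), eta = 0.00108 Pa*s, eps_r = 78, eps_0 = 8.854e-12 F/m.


Smoluchowski equation: zeta = mu * eta / (eps_r * eps_0)
zeta = 3.44e-08 * 0.00108 / (78 * 8.854e-12)
zeta = 0.053796 V = 53.8 mV

53.8


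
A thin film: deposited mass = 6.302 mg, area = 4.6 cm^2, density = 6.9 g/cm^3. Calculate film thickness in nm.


Convert: m = 6.302 mg = 6.3020e-06 kg, A = 4.6 cm^2 = 4.6000e-04 m^2, rho = 6.9 g/cm^3 = 6900 kg/m^3
t = m / (A * rho)
t = 6.3020e-06 / (4.6000e-04 * 6900)
t = 1.9855e-06 m = 1985.5 nm

1985.5


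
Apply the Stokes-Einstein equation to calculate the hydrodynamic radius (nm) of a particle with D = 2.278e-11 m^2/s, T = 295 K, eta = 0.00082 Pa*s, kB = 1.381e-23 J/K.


Stokes-Einstein: R = kB*T / (6*pi*eta*D)
R = 1.381e-23 * 295 / (6 * pi * 0.00082 * 2.278e-11)
R = 1.15704e-08 m = 11.57 nm

11.57


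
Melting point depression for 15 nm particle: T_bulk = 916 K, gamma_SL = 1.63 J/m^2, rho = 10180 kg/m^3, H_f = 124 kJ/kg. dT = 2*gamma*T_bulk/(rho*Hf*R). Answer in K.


Radius R = 15/2 = 7.5 nm = 7.5e-09 m
Convert H_f = 124 kJ/kg = 124000 J/kg
dT = 2 * gamma_SL * T_bulk / (rho * H_f * R)
dT = 2 * 1.63 * 916 / (10180 * 124000 * 7.5e-09)
dT = 315.4 K

315.4


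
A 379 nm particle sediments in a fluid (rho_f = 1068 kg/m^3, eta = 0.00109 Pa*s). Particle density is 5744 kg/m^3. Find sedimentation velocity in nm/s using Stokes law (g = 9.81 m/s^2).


Radius R = 379/2 nm = 1.895e-07 m
Density difference = 5744 - 1068 = 4676 kg/m^3
v = 2 * R^2 * (rho_p - rho_f) * g / (9 * eta)
v = 2 * (1.895e-07)^2 * 4676 * 9.81 / (9 * 0.00109)
v = 3.35833e-07 m/s = 335.8327 nm/s

335.8327


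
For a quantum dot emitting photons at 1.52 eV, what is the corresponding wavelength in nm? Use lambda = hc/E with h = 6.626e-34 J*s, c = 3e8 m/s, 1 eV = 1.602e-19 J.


Convert energy: E = 1.52 eV = 1.52 * 1.602e-19 = 2.43504e-19 J
lambda = h*c / E = 6.626e-34 * 3e8 / 2.43504e-19
lambda = 8.16332e-07 m = 816.3 nm

816.3


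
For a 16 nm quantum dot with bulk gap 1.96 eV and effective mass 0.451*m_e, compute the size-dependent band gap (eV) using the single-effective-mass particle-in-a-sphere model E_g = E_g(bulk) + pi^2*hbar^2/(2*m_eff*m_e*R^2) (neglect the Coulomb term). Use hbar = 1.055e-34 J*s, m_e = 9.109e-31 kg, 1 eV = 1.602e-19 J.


Radius R = 16/2 nm = 8e-09 m
Confinement energy dE = pi^2 * hbar^2 / (2 * m_eff * m_e * R^2)
dE = pi^2 * (1.055e-34)^2 / (2 * 0.451 * 9.109e-31 * (8e-09)^2) J, divided by 1.602e-19 J/eV
dE = 0.013 eV
Total band gap = E_g(bulk) + dE = 1.96 + 0.013 = 1.973 eV

1.973


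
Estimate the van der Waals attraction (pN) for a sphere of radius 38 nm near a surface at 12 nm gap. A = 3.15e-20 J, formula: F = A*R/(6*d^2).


Convert to SI: R = 38 nm = 3.8e-08 m, d = 12 nm = 1.2e-08 m
F = A * R / (6 * d^2)
F = 3.15e-20 * 3.8e-08 / (6 * (1.2e-08)^2)
F = 1.38542e-12 N = 1.385 pN

1.385


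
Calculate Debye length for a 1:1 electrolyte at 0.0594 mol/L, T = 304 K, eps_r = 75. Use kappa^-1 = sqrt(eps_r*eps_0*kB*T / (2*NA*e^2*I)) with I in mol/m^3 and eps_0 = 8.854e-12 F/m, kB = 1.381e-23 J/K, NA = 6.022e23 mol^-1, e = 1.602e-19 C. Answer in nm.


Ionic strength I = 0.0594 * 1^2 * 1000 = 59.4 mol/m^3
kappa^-1 = sqrt(75 * 8.854e-12 * 1.381e-23 * 304 / (2 * 6.022e23 * (1.602e-19)^2 * 59.4))
kappa^-1 = 1.232 nm

1.232


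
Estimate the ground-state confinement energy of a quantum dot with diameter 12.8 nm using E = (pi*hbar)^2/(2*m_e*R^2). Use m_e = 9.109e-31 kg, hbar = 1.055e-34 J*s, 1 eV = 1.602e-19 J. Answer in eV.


Radius R = 12.8/2 = 6.4 nm = 6.4e-09 m
E = (pi * 1.055e-34)^2 / (2 * 9.109e-31 * (6.4e-09)^2)
E(J) = 1.47212e-21
E = E(J) / 1.602e-19 = 0.0092 eV

0.0092


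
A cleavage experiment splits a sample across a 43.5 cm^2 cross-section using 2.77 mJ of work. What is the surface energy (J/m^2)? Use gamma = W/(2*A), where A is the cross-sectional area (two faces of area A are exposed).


Convert: A = 43.5 cm^2 = 0.00435 m^2, W = 2.77 mJ = 0.00277 J
Cleaving exposes two faces of area A, so total new surface = 2*A and gamma = W / (2*A)
gamma = 0.00277 / (2 * 0.00435)
gamma = 0.318 J/m^2

0.318


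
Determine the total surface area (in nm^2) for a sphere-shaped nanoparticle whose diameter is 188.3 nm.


Radius r = 188.3/2 = 94.15 nm
Surface area SA = 4 * pi * r^2
SA = 4 * pi * (94.15)^2
SA = 111391.11 nm^2

111391.11


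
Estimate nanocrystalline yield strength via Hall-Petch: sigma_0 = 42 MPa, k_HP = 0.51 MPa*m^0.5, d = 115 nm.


d = 115 nm = 1.15e-07 m
sqrt(d) = 0.0003391165
Hall-Petch contribution = k / sqrt(d) = 0.51 / 0.0003391165 = 1503.9 MPa
sigma = sigma_0 + k/sqrt(d) = 42 + 1503.9 = 1545.9 MPa

1545.9


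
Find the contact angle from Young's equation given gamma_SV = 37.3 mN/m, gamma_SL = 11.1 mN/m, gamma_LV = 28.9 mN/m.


cos(theta) = (gamma_SV - gamma_SL) / gamma_LV
cos(theta) = (37.3 - 11.1) / 28.9
cos(theta) = 0.906574
theta = arccos(0.906574) = 24.96 degrees

24.96


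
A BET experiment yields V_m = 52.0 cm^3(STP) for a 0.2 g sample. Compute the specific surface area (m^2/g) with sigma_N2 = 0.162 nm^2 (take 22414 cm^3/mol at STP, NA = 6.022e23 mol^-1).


Number of moles in monolayer = V_m / 22414 = 52.0 / 22414 = 0.00231998
Number of molecules = moles * NA = 0.00231998 * 6.022e23
SA = molecules * sigma / mass
SA = (52.0 / 22414) * 6.022e23 * 0.162e-18 / 0.2
SA = 1131.6 m^2/g

1131.6


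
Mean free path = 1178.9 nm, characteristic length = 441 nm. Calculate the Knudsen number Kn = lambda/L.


Knudsen number Kn = lambda / L
Kn = 1178.9 / 441
Kn = 2.6732

2.6732


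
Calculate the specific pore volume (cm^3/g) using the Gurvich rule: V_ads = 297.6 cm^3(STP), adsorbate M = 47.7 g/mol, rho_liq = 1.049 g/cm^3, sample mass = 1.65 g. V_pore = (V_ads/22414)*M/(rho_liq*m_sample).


Moles adsorbed n = V_ads / 22414 = 297.6 / 22414 = 1.327742e-02 mol
Liquid volume V_liq = n * M / rho_liq = 1.327742e-02 * 47.7 / 1.049 = 0.60375 cm^3
Specific pore volume V_pore = V_liq / m_sample = 0.60375 / 1.65
V_pore = 0.3659 cm^3/g

0.3659


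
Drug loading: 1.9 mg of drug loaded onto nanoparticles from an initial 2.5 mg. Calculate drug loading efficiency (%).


Drug loading efficiency = (drug loaded / drug initial) * 100
DLE = 1.9 / 2.5 * 100
DLE = 0.76 * 100
DLE = 76.0%

76.0


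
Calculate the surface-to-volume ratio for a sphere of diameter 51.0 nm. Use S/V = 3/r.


Radius r = 51.0/2 = 25.5 nm
S/V = 3 / r = 3 / 25.5
S/V = 0.1176 nm^-1

0.1176


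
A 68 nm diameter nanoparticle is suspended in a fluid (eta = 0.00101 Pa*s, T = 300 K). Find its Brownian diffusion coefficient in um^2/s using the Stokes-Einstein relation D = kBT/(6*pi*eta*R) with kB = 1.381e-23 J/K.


Radius R = 68/2 = 34 nm = 3.4e-08 m
D = kB*T / (6*pi*eta*R)
D = 1.381e-23 * 300 / (6 * pi * 0.00101 * 3.4e-08)
D = 6.40049e-12 m^2/s = 6.4 um^2/s

6.4


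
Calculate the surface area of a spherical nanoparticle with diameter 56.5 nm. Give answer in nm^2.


Radius r = 56.5/2 = 28.25 nm
Surface area SA = 4 * pi * r^2
SA = 4 * pi * (28.25)^2
SA = 10028.75 nm^2

10028.75


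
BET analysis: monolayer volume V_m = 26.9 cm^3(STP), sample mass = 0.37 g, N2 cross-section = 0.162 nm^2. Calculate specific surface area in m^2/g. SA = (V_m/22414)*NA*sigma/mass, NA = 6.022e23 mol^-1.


Number of moles in monolayer = V_m / 22414 = 26.9 / 22414 = 0.00120014
Number of molecules = moles * NA = 0.00120014 * 6.022e23
SA = molecules * sigma / mass
SA = (26.9 / 22414) * 6.022e23 * 0.162e-18 / 0.37
SA = 316.4 m^2/g

316.4


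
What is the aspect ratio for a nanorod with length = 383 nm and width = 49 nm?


Aspect ratio AR = length / diameter
AR = 383 / 49
AR = 7.82

7.82


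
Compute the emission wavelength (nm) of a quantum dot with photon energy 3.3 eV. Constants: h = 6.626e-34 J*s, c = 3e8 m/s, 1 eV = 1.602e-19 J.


Convert energy: E = 3.3 eV = 3.3 * 1.602e-19 = 5.2866e-19 J
lambda = h*c / E = 6.626e-34 * 3e8 / 5.2866e-19
lambda = 3.76007e-07 m = 376.0 nm

376.0


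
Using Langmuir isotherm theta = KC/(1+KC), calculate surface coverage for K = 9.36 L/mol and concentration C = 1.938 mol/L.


Langmuir isotherm: theta = K*C / (1 + K*C)
K*C = 9.36 * 1.938 = 18.13968
theta = 18.13968 / (1 + 18.13968) = 18.13968 / 19.13968
theta = 0.9478

0.9478


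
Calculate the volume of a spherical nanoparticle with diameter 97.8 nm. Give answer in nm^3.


Radius r = 97.8/2 = 48.9 nm
Volume V = (4/3) * pi * r^3
V = (4/3) * pi * (48.9)^3
V = 489795.95 nm^3

489795.95


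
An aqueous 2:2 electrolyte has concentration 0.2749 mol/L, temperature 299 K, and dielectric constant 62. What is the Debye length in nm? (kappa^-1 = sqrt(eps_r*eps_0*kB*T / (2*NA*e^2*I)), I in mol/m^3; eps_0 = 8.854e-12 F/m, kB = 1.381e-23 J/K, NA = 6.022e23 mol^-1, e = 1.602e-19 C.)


Ionic strength I = 0.2749 * 2^2 * 1000 = 1099.6 mol/m^3
kappa^-1 = sqrt(62 * 8.854e-12 * 1.381e-23 * 299 / (2 * 6.022e23 * (1.602e-19)^2 * 1099.6))
kappa^-1 = 0.258 nm

0.258


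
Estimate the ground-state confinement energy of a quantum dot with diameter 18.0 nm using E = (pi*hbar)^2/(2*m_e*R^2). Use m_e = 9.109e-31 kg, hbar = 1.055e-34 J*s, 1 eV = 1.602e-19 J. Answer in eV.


Radius R = 18.0/2 = 9 nm = 9e-09 m
E = (pi * 1.055e-34)^2 / (2 * 9.109e-31 * (9e-09)^2)
E(J) = 7.44422e-22
E = E(J) / 1.602e-19 = 0.0046 eV

0.0046


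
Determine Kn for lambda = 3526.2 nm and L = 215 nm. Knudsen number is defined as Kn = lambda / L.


Knudsen number Kn = lambda / L
Kn = 3526.2 / 215
Kn = 16.4009

16.4009


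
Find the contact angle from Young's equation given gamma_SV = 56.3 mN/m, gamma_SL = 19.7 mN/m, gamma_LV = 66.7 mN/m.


cos(theta) = (gamma_SV - gamma_SL) / gamma_LV
cos(theta) = (56.3 - 19.7) / 66.7
cos(theta) = 0.548726
theta = arccos(0.548726) = 56.72 degrees

56.72


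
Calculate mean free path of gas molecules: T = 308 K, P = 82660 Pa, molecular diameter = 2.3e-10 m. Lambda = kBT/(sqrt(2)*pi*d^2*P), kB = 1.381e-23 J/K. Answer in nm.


Mean free path: lambda = kB*T / (sqrt(2) * pi * d^2 * P)
lambda = 1.381e-23 * 308 / (sqrt(2) * pi * (2.3e-10)^2 * 82660)
lambda = 2.18942e-07 m
lambda = 218.94 nm

218.94


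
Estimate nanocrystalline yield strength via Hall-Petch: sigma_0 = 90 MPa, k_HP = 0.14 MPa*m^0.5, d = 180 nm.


d = 180 nm = 1.8e-07 m
sqrt(d) = 0.0004242641
Hall-Petch contribution = k / sqrt(d) = 0.14 / 0.0004242641 = 330.0 MPa
sigma = sigma_0 + k/sqrt(d) = 90 + 330.0 = 420.0 MPa

420.0


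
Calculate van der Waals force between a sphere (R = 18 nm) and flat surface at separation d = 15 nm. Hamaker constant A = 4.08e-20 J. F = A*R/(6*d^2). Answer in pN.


Convert to SI: R = 18 nm = 1.8e-08 m, d = 15 nm = 1.5e-08 m
F = A * R / (6 * d^2)
F = 4.08e-20 * 1.8e-08 / (6 * (1.5e-08)^2)
F = 5.44e-13 N = 0.544 pN

0.544


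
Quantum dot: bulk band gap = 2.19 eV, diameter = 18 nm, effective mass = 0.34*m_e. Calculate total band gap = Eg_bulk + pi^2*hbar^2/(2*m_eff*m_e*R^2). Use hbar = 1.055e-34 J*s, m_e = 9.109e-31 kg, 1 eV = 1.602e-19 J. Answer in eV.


Radius R = 18/2 nm = 9e-09 m
Confinement energy dE = pi^2 * hbar^2 / (2 * m_eff * m_e * R^2)
dE = pi^2 * (1.055e-34)^2 / (2 * 0.34 * 9.109e-31 * (9e-09)^2) J, divided by 1.602e-19 J/eV
dE = 0.0137 eV
Total band gap = E_g(bulk) + dE = 2.19 + 0.0137 = 2.2037 eV

2.2037


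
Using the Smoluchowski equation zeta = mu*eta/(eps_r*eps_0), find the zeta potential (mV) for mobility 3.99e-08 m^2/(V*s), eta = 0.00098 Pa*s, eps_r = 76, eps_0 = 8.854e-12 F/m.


Smoluchowski equation: zeta = mu * eta / (eps_r * eps_0)
zeta = 3.99e-08 * 0.00098 / (76 * 8.854e-12)
zeta = 0.058109 V = 58.11 mV

58.11


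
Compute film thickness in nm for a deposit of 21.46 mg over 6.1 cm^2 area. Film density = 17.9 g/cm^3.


Convert: m = 21.46 mg = 2.1460e-05 kg, A = 6.1 cm^2 = 6.1000e-04 m^2, rho = 17.9 g/cm^3 = 17900 kg/m^3
t = m / (A * rho)
t = 2.1460e-05 / (6.1000e-04 * 17900)
t = 1.9654e-06 m = 1965.4 nm

1965.4


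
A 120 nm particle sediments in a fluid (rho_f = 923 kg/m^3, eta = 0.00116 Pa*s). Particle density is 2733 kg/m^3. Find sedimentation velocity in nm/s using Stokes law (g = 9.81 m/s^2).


Radius R = 120/2 nm = 6e-08 m
Density difference = 2733 - 923 = 1810 kg/m^3
v = 2 * R^2 * (rho_p - rho_f) * g / (9 * eta)
v = 2 * (6e-08)^2 * 1810 * 9.81 / (9 * 0.00116)
v = 1.22456e-08 m/s = 12.2456 nm/s

12.2456


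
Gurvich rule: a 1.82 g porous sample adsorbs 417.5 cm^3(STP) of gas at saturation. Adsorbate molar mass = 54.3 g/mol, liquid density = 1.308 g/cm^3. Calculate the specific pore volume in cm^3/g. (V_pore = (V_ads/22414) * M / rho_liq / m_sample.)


Moles adsorbed n = V_ads / 22414 = 417.5 / 22414 = 1.862675e-02 mol
Liquid volume V_liq = n * M / rho_liq = 1.862675e-02 * 54.3 / 1.308 = 0.77327 cm^3
Specific pore volume V_pore = V_liq / m_sample = 0.77327 / 1.82
V_pore = 0.4249 cm^3/g

0.4249


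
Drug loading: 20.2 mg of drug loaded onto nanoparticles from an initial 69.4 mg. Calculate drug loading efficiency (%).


Drug loading efficiency = (drug loaded / drug initial) * 100
DLE = 20.2 / 69.4 * 100
DLE = 0.2911 * 100
DLE = 29.11%

29.11


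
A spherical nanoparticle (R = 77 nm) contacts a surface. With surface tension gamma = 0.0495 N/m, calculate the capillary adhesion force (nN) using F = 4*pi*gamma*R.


Convert radius: R = 77 nm = 7.7e-08 m
F = 4 * pi * gamma * R
F = 4 * pi * 0.0495 * 7.7e-08
F = 4.78967e-08 N = 47.8967 nN

47.8967


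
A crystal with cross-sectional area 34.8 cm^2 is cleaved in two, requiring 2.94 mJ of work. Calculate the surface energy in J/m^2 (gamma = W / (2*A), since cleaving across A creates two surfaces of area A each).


Convert: A = 34.8 cm^2 = 0.00348 m^2, W = 2.94 mJ = 0.00294 J
Cleaving exposes two faces of area A, so total new surface = 2*A and gamma = W / (2*A)
gamma = 0.00294 / (2 * 0.00348)
gamma = 0.422 J/m^2

0.422


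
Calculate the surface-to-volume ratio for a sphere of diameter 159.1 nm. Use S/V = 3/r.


Radius r = 159.1/2 = 79.55 nm
S/V = 3 / r = 3 / 79.55
S/V = 0.0377 nm^-1

0.0377


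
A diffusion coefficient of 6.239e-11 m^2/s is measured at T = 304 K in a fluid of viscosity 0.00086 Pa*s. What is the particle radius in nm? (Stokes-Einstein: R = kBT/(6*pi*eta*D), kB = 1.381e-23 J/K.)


Stokes-Einstein: R = kB*T / (6*pi*eta*D)
R = 1.381e-23 * 304 / (6 * pi * 0.00086 * 6.239e-11)
R = 4.151e-09 m = 4.15 nm

4.15


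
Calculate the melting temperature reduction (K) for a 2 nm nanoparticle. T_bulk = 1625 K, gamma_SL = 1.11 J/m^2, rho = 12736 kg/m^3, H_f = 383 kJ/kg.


Radius R = 2/2 = 1 nm = 1e-09 m
Convert H_f = 383 kJ/kg = 383000 J/kg
dT = 2 * gamma_SL * T_bulk / (rho * H_f * R)
dT = 2 * 1.11 * 1625 / (12736 * 383000 * 1e-09)
dT = 739.6 K

739.6


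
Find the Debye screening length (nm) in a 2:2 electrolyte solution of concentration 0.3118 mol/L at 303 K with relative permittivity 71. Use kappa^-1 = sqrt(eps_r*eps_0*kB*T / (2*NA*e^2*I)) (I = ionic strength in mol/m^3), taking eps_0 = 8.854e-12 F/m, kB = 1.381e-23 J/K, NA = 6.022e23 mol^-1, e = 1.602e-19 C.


Ionic strength I = 0.3118 * 2^2 * 1000 = 1247.2 mol/m^3
kappa^-1 = sqrt(71 * 8.854e-12 * 1.381e-23 * 303 / (2 * 6.022e23 * (1.602e-19)^2 * 1247.2))
kappa^-1 = 0.261 nm

0.261


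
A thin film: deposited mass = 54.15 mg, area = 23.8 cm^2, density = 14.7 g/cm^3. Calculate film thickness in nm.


Convert: m = 54.15 mg = 5.4150e-05 kg, A = 23.8 cm^2 = 2.3800e-03 m^2, rho = 14.7 g/cm^3 = 14700 kg/m^3
t = m / (A * rho)
t = 5.4150e-05 / (2.3800e-03 * 14700)
t = 1.5478e-06 m = 1547.8 nm

1547.8


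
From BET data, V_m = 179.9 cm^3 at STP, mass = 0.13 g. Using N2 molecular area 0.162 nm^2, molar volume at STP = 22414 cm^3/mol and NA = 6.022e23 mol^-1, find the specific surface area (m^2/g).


Number of moles in monolayer = V_m / 22414 = 179.9 / 22414 = 0.00802623
Number of molecules = moles * NA = 0.00802623 * 6.022e23
SA = molecules * sigma / mass
SA = (179.9 / 22414) * 6.022e23 * 0.162e-18 / 0.13
SA = 6023.2 m^2/g

6023.2


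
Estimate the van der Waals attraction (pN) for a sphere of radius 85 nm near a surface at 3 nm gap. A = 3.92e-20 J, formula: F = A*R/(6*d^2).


Convert to SI: R = 85 nm = 8.5e-08 m, d = 3 nm = 3e-09 m
F = A * R / (6 * d^2)
F = 3.92e-20 * 8.5e-08 / (6 * (3e-09)^2)
F = 6.17037e-11 N = 61.704 pN

61.704


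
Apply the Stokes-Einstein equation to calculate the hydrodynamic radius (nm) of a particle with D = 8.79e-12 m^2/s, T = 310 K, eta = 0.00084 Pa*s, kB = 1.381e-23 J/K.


Stokes-Einstein: R = kB*T / (6*pi*eta*D)
R = 1.381e-23 * 310 / (6 * pi * 0.00084 * 8.79e-12)
R = 3.076e-08 m = 30.76 nm

30.76


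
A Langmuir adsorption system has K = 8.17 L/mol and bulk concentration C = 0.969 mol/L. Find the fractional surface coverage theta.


Langmuir isotherm: theta = K*C / (1 + K*C)
K*C = 8.17 * 0.969 = 7.91673
theta = 7.91673 / (1 + 7.91673) = 7.91673 / 8.91673
theta = 0.8879

0.8879


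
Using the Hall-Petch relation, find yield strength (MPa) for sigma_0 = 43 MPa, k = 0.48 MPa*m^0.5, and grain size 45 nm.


d = 45 nm = 4.5e-08 m
sqrt(d) = 0.000212132
Hall-Petch contribution = k / sqrt(d) = 0.48 / 0.000212132 = 2262.7 MPa
sigma = sigma_0 + k/sqrt(d) = 43 + 2262.7 = 2305.7 MPa

2305.7


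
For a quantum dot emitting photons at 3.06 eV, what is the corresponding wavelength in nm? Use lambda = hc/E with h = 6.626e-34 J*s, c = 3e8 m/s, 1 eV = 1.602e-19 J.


Convert energy: E = 3.06 eV = 3.06 * 1.602e-19 = 4.90212e-19 J
lambda = h*c / E = 6.626e-34 * 3e8 / 4.90212e-19
lambda = 4.05498e-07 m = 405.5 nm

405.5


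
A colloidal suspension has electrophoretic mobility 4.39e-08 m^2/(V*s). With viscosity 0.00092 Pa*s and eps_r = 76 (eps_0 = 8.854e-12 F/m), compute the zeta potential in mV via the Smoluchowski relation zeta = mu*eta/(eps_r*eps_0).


Smoluchowski equation: zeta = mu * eta / (eps_r * eps_0)
zeta = 4.39e-08 * 0.00092 / (76 * 8.854e-12)
zeta = 0.06002 V = 60.02 mV

60.02


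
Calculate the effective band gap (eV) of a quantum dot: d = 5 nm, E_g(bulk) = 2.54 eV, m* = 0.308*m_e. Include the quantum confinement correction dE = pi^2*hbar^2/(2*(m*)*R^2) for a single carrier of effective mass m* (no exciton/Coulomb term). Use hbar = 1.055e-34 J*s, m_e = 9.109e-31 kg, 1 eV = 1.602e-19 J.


Radius R = 5/2 nm = 2.5e-09 m
Confinement energy dE = pi^2 * hbar^2 / (2 * m_eff * m_e * R^2)
dE = pi^2 * (1.055e-34)^2 / (2 * 0.308 * 9.109e-31 * (2.5e-09)^2) J, divided by 1.602e-19 J/eV
dE = 0.1955 eV
Total band gap = E_g(bulk) + dE = 2.54 + 0.1955 = 2.7355 eV

2.7355


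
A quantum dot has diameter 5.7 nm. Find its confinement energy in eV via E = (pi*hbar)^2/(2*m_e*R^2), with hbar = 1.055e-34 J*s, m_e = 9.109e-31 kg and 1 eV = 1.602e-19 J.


Radius R = 5.7/2 = 2.85 nm = 2.85e-09 m
E = (pi * 1.055e-34)^2 / (2 * 9.109e-31 * (2.85e-09)^2)
E(J) = 7.42359e-21
E = E(J) / 1.602e-19 = 0.0463 eV

0.0463


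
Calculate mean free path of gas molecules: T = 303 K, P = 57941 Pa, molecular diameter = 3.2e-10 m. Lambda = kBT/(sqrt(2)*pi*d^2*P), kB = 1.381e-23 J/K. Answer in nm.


Mean free path: lambda = kB*T / (sqrt(2) * pi * d^2 * P)
lambda = 1.381e-23 * 303 / (sqrt(2) * pi * (3.2e-10)^2 * 57941)
lambda = 1.5874e-07 m
lambda = 158.74 nm

158.74


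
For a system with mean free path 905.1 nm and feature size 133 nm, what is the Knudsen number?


Knudsen number Kn = lambda / L
Kn = 905.1 / 133
Kn = 6.8053

6.8053


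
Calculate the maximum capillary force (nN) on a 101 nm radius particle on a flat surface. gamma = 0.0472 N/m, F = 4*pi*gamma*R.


Convert radius: R = 101 nm = 1.01e-07 m
F = 4 * pi * gamma * R
F = 4 * pi * 0.0472 * 1.01e-07
F = 5.99064e-08 N = 59.9064 nN

59.9064
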